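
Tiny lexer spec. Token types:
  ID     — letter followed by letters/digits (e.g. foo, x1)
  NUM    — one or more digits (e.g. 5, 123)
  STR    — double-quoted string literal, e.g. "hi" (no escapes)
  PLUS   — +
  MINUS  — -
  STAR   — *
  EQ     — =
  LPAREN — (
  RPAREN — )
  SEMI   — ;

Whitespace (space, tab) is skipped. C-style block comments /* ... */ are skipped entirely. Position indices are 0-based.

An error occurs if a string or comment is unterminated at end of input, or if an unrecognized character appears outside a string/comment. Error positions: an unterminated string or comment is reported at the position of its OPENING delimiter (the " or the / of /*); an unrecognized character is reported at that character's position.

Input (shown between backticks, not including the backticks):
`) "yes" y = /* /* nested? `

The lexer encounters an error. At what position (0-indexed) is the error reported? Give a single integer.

pos=0: emit RPAREN ')'
pos=2: enter STRING mode
pos=2: emit STR "yes" (now at pos=7)
pos=8: emit ID 'y' (now at pos=9)
pos=10: emit EQ '='
pos=12: enter COMMENT mode (saw '/*')
pos=12: ERROR — unterminated comment (reached EOF)

Answer: 12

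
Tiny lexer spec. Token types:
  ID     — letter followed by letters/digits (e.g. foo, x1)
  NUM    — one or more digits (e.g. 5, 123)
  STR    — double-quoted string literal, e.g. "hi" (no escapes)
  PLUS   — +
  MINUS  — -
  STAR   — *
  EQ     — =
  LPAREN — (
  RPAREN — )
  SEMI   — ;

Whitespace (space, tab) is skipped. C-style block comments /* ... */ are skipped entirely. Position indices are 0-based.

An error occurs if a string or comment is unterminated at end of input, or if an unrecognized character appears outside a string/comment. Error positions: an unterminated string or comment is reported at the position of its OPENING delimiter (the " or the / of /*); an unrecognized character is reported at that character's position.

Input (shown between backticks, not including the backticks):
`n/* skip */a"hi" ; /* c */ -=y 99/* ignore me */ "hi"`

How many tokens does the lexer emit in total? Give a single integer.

Answer: 9

Derivation:
pos=0: emit ID 'n' (now at pos=1)
pos=1: enter COMMENT mode (saw '/*')
exit COMMENT mode (now at pos=11)
pos=11: emit ID 'a' (now at pos=12)
pos=12: enter STRING mode
pos=12: emit STR "hi" (now at pos=16)
pos=17: emit SEMI ';'
pos=19: enter COMMENT mode (saw '/*')
exit COMMENT mode (now at pos=26)
pos=27: emit MINUS '-'
pos=28: emit EQ '='
pos=29: emit ID 'y' (now at pos=30)
pos=31: emit NUM '99' (now at pos=33)
pos=33: enter COMMENT mode (saw '/*')
exit COMMENT mode (now at pos=48)
pos=49: enter STRING mode
pos=49: emit STR "hi" (now at pos=53)
DONE. 9 tokens: [ID, ID, STR, SEMI, MINUS, EQ, ID, NUM, STR]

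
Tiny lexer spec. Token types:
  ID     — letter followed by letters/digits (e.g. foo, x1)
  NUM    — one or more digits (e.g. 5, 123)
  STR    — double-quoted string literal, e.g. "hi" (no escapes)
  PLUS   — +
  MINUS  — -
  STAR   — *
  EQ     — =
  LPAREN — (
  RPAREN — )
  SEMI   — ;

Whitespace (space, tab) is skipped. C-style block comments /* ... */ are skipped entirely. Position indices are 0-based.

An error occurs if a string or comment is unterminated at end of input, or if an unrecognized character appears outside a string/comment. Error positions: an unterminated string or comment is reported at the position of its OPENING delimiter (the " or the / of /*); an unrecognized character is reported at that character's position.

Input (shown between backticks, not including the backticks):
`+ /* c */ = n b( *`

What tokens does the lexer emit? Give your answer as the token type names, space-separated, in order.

Answer: PLUS EQ ID ID LPAREN STAR

Derivation:
pos=0: emit PLUS '+'
pos=2: enter COMMENT mode (saw '/*')
exit COMMENT mode (now at pos=9)
pos=10: emit EQ '='
pos=12: emit ID 'n' (now at pos=13)
pos=14: emit ID 'b' (now at pos=15)
pos=15: emit LPAREN '('
pos=17: emit STAR '*'
DONE. 6 tokens: [PLUS, EQ, ID, ID, LPAREN, STAR]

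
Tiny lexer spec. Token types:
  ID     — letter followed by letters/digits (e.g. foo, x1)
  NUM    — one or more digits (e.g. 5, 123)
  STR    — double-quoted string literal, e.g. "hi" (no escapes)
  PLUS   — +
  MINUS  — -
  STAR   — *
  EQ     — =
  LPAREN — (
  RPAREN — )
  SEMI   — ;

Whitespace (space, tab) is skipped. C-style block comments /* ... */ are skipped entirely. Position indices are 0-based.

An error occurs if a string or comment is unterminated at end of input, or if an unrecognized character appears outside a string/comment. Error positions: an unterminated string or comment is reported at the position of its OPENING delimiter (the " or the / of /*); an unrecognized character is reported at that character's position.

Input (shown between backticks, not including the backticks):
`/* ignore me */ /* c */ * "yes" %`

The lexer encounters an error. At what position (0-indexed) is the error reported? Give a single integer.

Answer: 32

Derivation:
pos=0: enter COMMENT mode (saw '/*')
exit COMMENT mode (now at pos=15)
pos=16: enter COMMENT mode (saw '/*')
exit COMMENT mode (now at pos=23)
pos=24: emit STAR '*'
pos=26: enter STRING mode
pos=26: emit STR "yes" (now at pos=31)
pos=32: ERROR — unrecognized char '%'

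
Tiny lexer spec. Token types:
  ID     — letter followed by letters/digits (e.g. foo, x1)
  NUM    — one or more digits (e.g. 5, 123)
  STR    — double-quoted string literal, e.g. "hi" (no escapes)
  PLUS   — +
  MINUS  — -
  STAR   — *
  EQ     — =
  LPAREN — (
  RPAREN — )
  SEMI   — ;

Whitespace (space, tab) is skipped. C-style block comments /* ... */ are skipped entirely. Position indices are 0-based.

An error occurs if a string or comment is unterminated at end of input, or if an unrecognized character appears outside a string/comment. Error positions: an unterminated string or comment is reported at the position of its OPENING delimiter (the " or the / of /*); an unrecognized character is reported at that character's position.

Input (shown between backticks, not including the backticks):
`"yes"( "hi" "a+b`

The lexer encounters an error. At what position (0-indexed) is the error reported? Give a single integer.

pos=0: enter STRING mode
pos=0: emit STR "yes" (now at pos=5)
pos=5: emit LPAREN '('
pos=7: enter STRING mode
pos=7: emit STR "hi" (now at pos=11)
pos=12: enter STRING mode
pos=12: ERROR — unterminated string

Answer: 12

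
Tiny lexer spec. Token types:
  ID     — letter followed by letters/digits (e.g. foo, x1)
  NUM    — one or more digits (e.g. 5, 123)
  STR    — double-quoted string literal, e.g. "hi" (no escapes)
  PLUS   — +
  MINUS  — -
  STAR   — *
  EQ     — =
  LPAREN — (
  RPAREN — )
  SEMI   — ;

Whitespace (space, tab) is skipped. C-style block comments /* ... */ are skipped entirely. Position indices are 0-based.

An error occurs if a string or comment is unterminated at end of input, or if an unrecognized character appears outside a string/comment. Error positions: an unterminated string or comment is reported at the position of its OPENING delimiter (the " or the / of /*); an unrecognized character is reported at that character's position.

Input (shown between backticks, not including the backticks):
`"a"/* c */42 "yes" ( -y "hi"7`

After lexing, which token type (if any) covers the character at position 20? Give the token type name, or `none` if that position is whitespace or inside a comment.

Answer: none

Derivation:
pos=0: enter STRING mode
pos=0: emit STR "a" (now at pos=3)
pos=3: enter COMMENT mode (saw '/*')
exit COMMENT mode (now at pos=10)
pos=10: emit NUM '42' (now at pos=12)
pos=13: enter STRING mode
pos=13: emit STR "yes" (now at pos=18)
pos=19: emit LPAREN '('
pos=21: emit MINUS '-'
pos=22: emit ID 'y' (now at pos=23)
pos=24: enter STRING mode
pos=24: emit STR "hi" (now at pos=28)
pos=28: emit NUM '7' (now at pos=29)
DONE. 8 tokens: [STR, NUM, STR, LPAREN, MINUS, ID, STR, NUM]
Position 20: char is ' ' -> none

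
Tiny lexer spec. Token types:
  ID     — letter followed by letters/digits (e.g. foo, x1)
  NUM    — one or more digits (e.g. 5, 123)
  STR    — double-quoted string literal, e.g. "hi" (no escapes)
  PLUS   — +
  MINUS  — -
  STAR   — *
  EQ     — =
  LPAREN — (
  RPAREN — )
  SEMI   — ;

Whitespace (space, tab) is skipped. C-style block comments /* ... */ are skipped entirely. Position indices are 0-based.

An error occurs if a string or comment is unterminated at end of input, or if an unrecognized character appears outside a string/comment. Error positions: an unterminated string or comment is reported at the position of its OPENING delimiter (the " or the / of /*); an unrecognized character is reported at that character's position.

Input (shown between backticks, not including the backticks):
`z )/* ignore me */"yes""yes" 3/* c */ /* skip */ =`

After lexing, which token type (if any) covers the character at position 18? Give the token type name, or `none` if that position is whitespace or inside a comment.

pos=0: emit ID 'z' (now at pos=1)
pos=2: emit RPAREN ')'
pos=3: enter COMMENT mode (saw '/*')
exit COMMENT mode (now at pos=18)
pos=18: enter STRING mode
pos=18: emit STR "yes" (now at pos=23)
pos=23: enter STRING mode
pos=23: emit STR "yes" (now at pos=28)
pos=29: emit NUM '3' (now at pos=30)
pos=30: enter COMMENT mode (saw '/*')
exit COMMENT mode (now at pos=37)
pos=38: enter COMMENT mode (saw '/*')
exit COMMENT mode (now at pos=48)
pos=49: emit EQ '='
DONE. 6 tokens: [ID, RPAREN, STR, STR, NUM, EQ]
Position 18: char is '"' -> STR

Answer: STR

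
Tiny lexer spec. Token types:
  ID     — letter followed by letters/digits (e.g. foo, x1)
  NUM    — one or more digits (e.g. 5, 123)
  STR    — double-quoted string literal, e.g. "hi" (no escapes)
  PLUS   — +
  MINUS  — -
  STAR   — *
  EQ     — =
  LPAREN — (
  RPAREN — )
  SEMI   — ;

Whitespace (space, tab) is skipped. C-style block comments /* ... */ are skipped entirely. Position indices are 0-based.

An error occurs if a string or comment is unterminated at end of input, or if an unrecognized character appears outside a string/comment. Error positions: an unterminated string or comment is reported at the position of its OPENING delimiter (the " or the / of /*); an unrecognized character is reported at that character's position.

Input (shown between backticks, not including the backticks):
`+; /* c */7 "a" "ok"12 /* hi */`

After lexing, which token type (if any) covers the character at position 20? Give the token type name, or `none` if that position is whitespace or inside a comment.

Answer: NUM

Derivation:
pos=0: emit PLUS '+'
pos=1: emit SEMI ';'
pos=3: enter COMMENT mode (saw '/*')
exit COMMENT mode (now at pos=10)
pos=10: emit NUM '7' (now at pos=11)
pos=12: enter STRING mode
pos=12: emit STR "a" (now at pos=15)
pos=16: enter STRING mode
pos=16: emit STR "ok" (now at pos=20)
pos=20: emit NUM '12' (now at pos=22)
pos=23: enter COMMENT mode (saw '/*')
exit COMMENT mode (now at pos=31)
DONE. 6 tokens: [PLUS, SEMI, NUM, STR, STR, NUM]
Position 20: char is '1' -> NUM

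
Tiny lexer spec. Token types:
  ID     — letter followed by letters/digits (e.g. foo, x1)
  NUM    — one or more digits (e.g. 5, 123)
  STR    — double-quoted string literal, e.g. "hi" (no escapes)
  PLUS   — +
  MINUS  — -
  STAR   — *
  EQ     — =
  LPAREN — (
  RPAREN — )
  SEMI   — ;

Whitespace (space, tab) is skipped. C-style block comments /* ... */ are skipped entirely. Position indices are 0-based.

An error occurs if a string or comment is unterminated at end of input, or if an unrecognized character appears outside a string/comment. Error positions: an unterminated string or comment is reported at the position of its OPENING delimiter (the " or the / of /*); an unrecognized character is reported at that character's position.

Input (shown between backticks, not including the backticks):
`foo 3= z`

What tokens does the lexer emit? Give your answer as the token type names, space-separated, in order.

Answer: ID NUM EQ ID

Derivation:
pos=0: emit ID 'foo' (now at pos=3)
pos=4: emit NUM '3' (now at pos=5)
pos=5: emit EQ '='
pos=7: emit ID 'z' (now at pos=8)
DONE. 4 tokens: [ID, NUM, EQ, ID]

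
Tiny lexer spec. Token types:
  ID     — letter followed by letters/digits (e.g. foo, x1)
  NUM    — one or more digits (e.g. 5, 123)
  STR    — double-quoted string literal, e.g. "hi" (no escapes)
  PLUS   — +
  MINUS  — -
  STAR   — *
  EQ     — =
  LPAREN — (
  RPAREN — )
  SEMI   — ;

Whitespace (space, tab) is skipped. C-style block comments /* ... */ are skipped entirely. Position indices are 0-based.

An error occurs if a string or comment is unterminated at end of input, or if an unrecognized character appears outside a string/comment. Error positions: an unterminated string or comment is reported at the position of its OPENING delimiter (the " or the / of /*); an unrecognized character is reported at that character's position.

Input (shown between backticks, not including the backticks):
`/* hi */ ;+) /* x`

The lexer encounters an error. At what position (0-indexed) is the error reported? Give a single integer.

Answer: 13

Derivation:
pos=0: enter COMMENT mode (saw '/*')
exit COMMENT mode (now at pos=8)
pos=9: emit SEMI ';'
pos=10: emit PLUS '+'
pos=11: emit RPAREN ')'
pos=13: enter COMMENT mode (saw '/*')
pos=13: ERROR — unterminated comment (reached EOF)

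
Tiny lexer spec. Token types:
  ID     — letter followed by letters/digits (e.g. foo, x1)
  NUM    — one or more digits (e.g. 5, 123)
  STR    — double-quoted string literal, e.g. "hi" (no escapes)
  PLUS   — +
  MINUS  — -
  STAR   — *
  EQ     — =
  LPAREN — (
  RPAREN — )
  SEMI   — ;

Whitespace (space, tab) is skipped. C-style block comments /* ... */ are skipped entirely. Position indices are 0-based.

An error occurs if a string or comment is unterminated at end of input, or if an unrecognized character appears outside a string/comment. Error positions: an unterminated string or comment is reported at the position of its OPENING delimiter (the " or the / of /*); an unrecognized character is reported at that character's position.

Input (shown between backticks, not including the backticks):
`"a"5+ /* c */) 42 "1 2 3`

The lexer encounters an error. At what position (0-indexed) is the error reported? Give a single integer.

Answer: 18

Derivation:
pos=0: enter STRING mode
pos=0: emit STR "a" (now at pos=3)
pos=3: emit NUM '5' (now at pos=4)
pos=4: emit PLUS '+'
pos=6: enter COMMENT mode (saw '/*')
exit COMMENT mode (now at pos=13)
pos=13: emit RPAREN ')'
pos=15: emit NUM '42' (now at pos=17)
pos=18: enter STRING mode
pos=18: ERROR — unterminated string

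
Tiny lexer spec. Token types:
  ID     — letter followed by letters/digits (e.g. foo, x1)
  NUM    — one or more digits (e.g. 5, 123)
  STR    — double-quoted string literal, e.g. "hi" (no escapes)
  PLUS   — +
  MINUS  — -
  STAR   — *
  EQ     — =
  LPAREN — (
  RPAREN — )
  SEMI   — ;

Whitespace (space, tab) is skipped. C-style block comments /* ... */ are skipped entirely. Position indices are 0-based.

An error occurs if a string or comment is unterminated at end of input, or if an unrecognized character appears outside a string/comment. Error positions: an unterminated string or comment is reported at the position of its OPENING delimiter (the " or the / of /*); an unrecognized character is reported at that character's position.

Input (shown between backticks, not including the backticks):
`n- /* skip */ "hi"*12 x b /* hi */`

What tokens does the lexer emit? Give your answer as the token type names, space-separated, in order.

pos=0: emit ID 'n' (now at pos=1)
pos=1: emit MINUS '-'
pos=3: enter COMMENT mode (saw '/*')
exit COMMENT mode (now at pos=13)
pos=14: enter STRING mode
pos=14: emit STR "hi" (now at pos=18)
pos=18: emit STAR '*'
pos=19: emit NUM '12' (now at pos=21)
pos=22: emit ID 'x' (now at pos=23)
pos=24: emit ID 'b' (now at pos=25)
pos=26: enter COMMENT mode (saw '/*')
exit COMMENT mode (now at pos=34)
DONE. 7 tokens: [ID, MINUS, STR, STAR, NUM, ID, ID]

Answer: ID MINUS STR STAR NUM ID ID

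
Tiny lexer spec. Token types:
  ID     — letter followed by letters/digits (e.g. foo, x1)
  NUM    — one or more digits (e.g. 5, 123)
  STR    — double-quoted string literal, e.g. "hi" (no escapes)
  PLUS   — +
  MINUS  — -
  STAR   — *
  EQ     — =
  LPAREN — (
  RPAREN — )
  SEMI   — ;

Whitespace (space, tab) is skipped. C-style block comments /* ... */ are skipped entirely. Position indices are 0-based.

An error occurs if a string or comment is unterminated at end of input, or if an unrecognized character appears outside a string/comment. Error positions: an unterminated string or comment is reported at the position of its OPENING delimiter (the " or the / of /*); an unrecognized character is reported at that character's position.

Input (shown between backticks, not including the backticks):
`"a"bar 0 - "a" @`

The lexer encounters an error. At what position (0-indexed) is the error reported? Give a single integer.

Answer: 15

Derivation:
pos=0: enter STRING mode
pos=0: emit STR "a" (now at pos=3)
pos=3: emit ID 'bar' (now at pos=6)
pos=7: emit NUM '0' (now at pos=8)
pos=9: emit MINUS '-'
pos=11: enter STRING mode
pos=11: emit STR "a" (now at pos=14)
pos=15: ERROR — unrecognized char '@'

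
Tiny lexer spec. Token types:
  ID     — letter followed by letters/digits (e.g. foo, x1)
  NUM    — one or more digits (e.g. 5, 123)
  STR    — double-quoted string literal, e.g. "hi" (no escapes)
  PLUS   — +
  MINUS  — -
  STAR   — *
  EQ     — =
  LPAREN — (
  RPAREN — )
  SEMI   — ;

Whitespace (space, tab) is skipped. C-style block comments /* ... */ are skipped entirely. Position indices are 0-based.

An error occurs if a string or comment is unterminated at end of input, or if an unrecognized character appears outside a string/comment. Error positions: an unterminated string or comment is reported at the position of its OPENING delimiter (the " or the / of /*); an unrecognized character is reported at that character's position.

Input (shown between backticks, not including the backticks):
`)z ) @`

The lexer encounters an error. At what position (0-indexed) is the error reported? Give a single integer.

Answer: 5

Derivation:
pos=0: emit RPAREN ')'
pos=1: emit ID 'z' (now at pos=2)
pos=3: emit RPAREN ')'
pos=5: ERROR — unrecognized char '@'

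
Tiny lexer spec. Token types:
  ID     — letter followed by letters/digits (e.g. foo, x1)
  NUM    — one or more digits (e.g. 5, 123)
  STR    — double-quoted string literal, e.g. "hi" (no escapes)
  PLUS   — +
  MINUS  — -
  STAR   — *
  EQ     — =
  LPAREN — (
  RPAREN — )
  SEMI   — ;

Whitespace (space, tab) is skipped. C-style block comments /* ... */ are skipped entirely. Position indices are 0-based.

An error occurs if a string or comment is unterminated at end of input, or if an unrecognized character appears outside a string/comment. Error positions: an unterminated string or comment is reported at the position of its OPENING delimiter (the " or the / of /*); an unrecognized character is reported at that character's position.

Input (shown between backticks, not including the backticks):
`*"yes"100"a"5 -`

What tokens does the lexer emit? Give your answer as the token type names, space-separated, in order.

pos=0: emit STAR '*'
pos=1: enter STRING mode
pos=1: emit STR "yes" (now at pos=6)
pos=6: emit NUM '100' (now at pos=9)
pos=9: enter STRING mode
pos=9: emit STR "a" (now at pos=12)
pos=12: emit NUM '5' (now at pos=13)
pos=14: emit MINUS '-'
DONE. 6 tokens: [STAR, STR, NUM, STR, NUM, MINUS]

Answer: STAR STR NUM STR NUM MINUS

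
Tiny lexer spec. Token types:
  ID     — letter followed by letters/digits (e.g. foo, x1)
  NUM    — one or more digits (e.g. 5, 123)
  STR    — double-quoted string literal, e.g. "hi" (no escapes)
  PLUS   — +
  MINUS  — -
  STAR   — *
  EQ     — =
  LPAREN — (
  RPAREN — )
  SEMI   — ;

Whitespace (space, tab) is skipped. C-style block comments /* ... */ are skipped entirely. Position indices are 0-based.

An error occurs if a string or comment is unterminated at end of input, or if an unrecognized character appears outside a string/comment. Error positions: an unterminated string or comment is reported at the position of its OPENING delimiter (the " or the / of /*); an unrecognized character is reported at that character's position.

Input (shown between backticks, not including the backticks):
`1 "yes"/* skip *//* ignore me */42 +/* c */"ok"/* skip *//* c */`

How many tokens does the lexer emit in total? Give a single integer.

pos=0: emit NUM '1' (now at pos=1)
pos=2: enter STRING mode
pos=2: emit STR "yes" (now at pos=7)
pos=7: enter COMMENT mode (saw '/*')
exit COMMENT mode (now at pos=17)
pos=17: enter COMMENT mode (saw '/*')
exit COMMENT mode (now at pos=32)
pos=32: emit NUM '42' (now at pos=34)
pos=35: emit PLUS '+'
pos=36: enter COMMENT mode (saw '/*')
exit COMMENT mode (now at pos=43)
pos=43: enter STRING mode
pos=43: emit STR "ok" (now at pos=47)
pos=47: enter COMMENT mode (saw '/*')
exit COMMENT mode (now at pos=57)
pos=57: enter COMMENT mode (saw '/*')
exit COMMENT mode (now at pos=64)
DONE. 5 tokens: [NUM, STR, NUM, PLUS, STR]

Answer: 5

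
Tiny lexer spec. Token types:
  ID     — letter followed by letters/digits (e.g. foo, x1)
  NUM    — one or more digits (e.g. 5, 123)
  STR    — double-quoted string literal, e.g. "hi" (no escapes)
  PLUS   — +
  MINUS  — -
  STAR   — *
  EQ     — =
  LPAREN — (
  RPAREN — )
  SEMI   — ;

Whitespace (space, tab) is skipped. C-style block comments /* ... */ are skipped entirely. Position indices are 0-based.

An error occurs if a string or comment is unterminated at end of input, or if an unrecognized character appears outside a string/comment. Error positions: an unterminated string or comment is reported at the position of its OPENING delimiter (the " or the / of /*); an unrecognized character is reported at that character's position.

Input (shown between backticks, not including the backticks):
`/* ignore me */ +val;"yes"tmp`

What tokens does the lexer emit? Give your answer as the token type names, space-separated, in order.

Answer: PLUS ID SEMI STR ID

Derivation:
pos=0: enter COMMENT mode (saw '/*')
exit COMMENT mode (now at pos=15)
pos=16: emit PLUS '+'
pos=17: emit ID 'val' (now at pos=20)
pos=20: emit SEMI ';'
pos=21: enter STRING mode
pos=21: emit STR "yes" (now at pos=26)
pos=26: emit ID 'tmp' (now at pos=29)
DONE. 5 tokens: [PLUS, ID, SEMI, STR, ID]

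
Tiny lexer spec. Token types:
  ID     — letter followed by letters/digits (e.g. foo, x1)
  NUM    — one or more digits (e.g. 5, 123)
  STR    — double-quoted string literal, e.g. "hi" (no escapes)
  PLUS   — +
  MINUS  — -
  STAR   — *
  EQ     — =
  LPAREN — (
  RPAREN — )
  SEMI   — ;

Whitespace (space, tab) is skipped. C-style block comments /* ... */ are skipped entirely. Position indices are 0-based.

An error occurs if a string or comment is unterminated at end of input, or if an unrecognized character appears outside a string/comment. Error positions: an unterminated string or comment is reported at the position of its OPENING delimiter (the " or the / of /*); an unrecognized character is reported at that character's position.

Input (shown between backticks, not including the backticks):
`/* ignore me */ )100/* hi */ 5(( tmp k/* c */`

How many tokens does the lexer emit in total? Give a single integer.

pos=0: enter COMMENT mode (saw '/*')
exit COMMENT mode (now at pos=15)
pos=16: emit RPAREN ')'
pos=17: emit NUM '100' (now at pos=20)
pos=20: enter COMMENT mode (saw '/*')
exit COMMENT mode (now at pos=28)
pos=29: emit NUM '5' (now at pos=30)
pos=30: emit LPAREN '('
pos=31: emit LPAREN '('
pos=33: emit ID 'tmp' (now at pos=36)
pos=37: emit ID 'k' (now at pos=38)
pos=38: enter COMMENT mode (saw '/*')
exit COMMENT mode (now at pos=45)
DONE. 7 tokens: [RPAREN, NUM, NUM, LPAREN, LPAREN, ID, ID]

Answer: 7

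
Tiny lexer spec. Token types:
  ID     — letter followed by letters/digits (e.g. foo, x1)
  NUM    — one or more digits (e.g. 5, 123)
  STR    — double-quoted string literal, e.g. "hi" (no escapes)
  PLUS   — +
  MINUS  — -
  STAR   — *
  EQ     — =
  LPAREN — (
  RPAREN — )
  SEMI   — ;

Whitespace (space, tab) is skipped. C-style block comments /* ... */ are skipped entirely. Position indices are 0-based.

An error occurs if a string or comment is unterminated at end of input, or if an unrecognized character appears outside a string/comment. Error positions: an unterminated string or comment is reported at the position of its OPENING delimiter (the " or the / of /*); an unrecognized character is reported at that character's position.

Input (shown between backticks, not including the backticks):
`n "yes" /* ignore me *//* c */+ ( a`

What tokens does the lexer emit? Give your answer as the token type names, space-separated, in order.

pos=0: emit ID 'n' (now at pos=1)
pos=2: enter STRING mode
pos=2: emit STR "yes" (now at pos=7)
pos=8: enter COMMENT mode (saw '/*')
exit COMMENT mode (now at pos=23)
pos=23: enter COMMENT mode (saw '/*')
exit COMMENT mode (now at pos=30)
pos=30: emit PLUS '+'
pos=32: emit LPAREN '('
pos=34: emit ID 'a' (now at pos=35)
DONE. 5 tokens: [ID, STR, PLUS, LPAREN, ID]

Answer: ID STR PLUS LPAREN ID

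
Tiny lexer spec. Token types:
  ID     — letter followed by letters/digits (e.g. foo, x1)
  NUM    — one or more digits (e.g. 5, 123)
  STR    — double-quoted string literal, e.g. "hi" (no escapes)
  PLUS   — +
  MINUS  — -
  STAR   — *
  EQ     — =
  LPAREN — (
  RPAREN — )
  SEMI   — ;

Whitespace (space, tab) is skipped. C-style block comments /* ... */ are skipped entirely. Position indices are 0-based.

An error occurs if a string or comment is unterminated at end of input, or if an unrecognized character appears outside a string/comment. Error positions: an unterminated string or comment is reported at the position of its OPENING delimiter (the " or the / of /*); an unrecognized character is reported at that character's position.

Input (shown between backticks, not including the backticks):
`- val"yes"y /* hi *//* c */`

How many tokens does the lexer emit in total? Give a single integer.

Answer: 4

Derivation:
pos=0: emit MINUS '-'
pos=2: emit ID 'val' (now at pos=5)
pos=5: enter STRING mode
pos=5: emit STR "yes" (now at pos=10)
pos=10: emit ID 'y' (now at pos=11)
pos=12: enter COMMENT mode (saw '/*')
exit COMMENT mode (now at pos=20)
pos=20: enter COMMENT mode (saw '/*')
exit COMMENT mode (now at pos=27)
DONE. 4 tokens: [MINUS, ID, STR, ID]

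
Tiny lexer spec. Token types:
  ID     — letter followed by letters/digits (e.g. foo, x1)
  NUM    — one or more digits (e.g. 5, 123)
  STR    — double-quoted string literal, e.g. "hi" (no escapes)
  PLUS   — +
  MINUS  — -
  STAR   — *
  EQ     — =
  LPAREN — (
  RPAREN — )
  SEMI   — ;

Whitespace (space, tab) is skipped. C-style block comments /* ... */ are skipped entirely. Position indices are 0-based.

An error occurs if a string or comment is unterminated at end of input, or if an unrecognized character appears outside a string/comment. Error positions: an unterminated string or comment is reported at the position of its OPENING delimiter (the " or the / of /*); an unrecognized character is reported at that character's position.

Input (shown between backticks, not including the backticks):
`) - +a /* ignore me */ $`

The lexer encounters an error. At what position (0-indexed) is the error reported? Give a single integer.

Answer: 23

Derivation:
pos=0: emit RPAREN ')'
pos=2: emit MINUS '-'
pos=4: emit PLUS '+'
pos=5: emit ID 'a' (now at pos=6)
pos=7: enter COMMENT mode (saw '/*')
exit COMMENT mode (now at pos=22)
pos=23: ERROR — unrecognized char '$'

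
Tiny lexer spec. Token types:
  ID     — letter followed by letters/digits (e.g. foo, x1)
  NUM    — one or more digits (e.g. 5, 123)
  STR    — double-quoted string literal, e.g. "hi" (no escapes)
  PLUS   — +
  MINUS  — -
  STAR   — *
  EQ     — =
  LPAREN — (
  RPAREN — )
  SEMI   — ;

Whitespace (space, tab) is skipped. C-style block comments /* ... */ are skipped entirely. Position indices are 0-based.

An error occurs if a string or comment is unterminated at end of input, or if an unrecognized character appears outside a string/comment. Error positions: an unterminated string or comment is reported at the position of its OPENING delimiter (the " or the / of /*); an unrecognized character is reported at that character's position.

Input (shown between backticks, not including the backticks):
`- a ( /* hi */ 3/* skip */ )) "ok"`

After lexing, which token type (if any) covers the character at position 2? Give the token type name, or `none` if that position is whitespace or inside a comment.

Answer: ID

Derivation:
pos=0: emit MINUS '-'
pos=2: emit ID 'a' (now at pos=3)
pos=4: emit LPAREN '('
pos=6: enter COMMENT mode (saw '/*')
exit COMMENT mode (now at pos=14)
pos=15: emit NUM '3' (now at pos=16)
pos=16: enter COMMENT mode (saw '/*')
exit COMMENT mode (now at pos=26)
pos=27: emit RPAREN ')'
pos=28: emit RPAREN ')'
pos=30: enter STRING mode
pos=30: emit STR "ok" (now at pos=34)
DONE. 7 tokens: [MINUS, ID, LPAREN, NUM, RPAREN, RPAREN, STR]
Position 2: char is 'a' -> ID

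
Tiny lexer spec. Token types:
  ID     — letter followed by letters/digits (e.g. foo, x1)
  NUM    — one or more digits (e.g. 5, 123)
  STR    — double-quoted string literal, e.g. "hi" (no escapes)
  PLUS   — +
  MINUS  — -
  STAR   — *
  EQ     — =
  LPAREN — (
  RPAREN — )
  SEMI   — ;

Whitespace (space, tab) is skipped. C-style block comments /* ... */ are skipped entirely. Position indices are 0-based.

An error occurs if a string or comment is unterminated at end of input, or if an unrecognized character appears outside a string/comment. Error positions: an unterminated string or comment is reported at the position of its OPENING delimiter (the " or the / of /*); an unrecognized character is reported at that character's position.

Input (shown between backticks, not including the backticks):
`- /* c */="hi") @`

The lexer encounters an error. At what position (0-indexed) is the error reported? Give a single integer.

Answer: 16

Derivation:
pos=0: emit MINUS '-'
pos=2: enter COMMENT mode (saw '/*')
exit COMMENT mode (now at pos=9)
pos=9: emit EQ '='
pos=10: enter STRING mode
pos=10: emit STR "hi" (now at pos=14)
pos=14: emit RPAREN ')'
pos=16: ERROR — unrecognized char '@'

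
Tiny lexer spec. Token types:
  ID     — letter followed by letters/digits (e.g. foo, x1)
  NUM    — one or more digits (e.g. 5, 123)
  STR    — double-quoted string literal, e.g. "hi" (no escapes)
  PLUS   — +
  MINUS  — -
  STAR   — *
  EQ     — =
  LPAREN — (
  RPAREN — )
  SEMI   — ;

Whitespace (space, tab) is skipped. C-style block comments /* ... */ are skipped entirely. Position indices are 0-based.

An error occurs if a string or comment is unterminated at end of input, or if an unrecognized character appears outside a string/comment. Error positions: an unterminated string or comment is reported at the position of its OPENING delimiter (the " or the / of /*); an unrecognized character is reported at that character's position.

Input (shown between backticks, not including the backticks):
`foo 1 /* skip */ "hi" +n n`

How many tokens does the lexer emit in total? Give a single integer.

pos=0: emit ID 'foo' (now at pos=3)
pos=4: emit NUM '1' (now at pos=5)
pos=6: enter COMMENT mode (saw '/*')
exit COMMENT mode (now at pos=16)
pos=17: enter STRING mode
pos=17: emit STR "hi" (now at pos=21)
pos=22: emit PLUS '+'
pos=23: emit ID 'n' (now at pos=24)
pos=25: emit ID 'n' (now at pos=26)
DONE. 6 tokens: [ID, NUM, STR, PLUS, ID, ID]

Answer: 6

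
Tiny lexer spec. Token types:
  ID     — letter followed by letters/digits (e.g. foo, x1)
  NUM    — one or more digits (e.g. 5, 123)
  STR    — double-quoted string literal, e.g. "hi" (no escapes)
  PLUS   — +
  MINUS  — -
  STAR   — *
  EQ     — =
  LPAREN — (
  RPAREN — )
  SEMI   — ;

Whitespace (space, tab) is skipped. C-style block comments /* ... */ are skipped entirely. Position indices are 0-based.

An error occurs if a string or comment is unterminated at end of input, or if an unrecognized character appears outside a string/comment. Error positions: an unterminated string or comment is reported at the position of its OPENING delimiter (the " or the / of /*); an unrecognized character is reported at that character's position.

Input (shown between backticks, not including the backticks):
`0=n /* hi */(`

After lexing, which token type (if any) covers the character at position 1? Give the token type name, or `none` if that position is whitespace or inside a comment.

pos=0: emit NUM '0' (now at pos=1)
pos=1: emit EQ '='
pos=2: emit ID 'n' (now at pos=3)
pos=4: enter COMMENT mode (saw '/*')
exit COMMENT mode (now at pos=12)
pos=12: emit LPAREN '('
DONE. 4 tokens: [NUM, EQ, ID, LPAREN]
Position 1: char is '=' -> EQ

Answer: EQ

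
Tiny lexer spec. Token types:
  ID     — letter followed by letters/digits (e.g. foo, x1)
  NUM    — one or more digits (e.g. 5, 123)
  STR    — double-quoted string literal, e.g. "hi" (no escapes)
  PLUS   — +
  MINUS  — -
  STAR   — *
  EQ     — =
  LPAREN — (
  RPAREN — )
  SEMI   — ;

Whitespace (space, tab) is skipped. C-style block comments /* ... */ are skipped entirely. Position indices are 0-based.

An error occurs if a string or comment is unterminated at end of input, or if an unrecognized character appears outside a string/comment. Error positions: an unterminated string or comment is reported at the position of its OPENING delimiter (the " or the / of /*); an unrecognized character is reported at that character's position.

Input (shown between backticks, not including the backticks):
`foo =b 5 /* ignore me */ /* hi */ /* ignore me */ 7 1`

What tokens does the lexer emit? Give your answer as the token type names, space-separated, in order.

pos=0: emit ID 'foo' (now at pos=3)
pos=4: emit EQ '='
pos=5: emit ID 'b' (now at pos=6)
pos=7: emit NUM '5' (now at pos=8)
pos=9: enter COMMENT mode (saw '/*')
exit COMMENT mode (now at pos=24)
pos=25: enter COMMENT mode (saw '/*')
exit COMMENT mode (now at pos=33)
pos=34: enter COMMENT mode (saw '/*')
exit COMMENT mode (now at pos=49)
pos=50: emit NUM '7' (now at pos=51)
pos=52: emit NUM '1' (now at pos=53)
DONE. 6 tokens: [ID, EQ, ID, NUM, NUM, NUM]

Answer: ID EQ ID NUM NUM NUM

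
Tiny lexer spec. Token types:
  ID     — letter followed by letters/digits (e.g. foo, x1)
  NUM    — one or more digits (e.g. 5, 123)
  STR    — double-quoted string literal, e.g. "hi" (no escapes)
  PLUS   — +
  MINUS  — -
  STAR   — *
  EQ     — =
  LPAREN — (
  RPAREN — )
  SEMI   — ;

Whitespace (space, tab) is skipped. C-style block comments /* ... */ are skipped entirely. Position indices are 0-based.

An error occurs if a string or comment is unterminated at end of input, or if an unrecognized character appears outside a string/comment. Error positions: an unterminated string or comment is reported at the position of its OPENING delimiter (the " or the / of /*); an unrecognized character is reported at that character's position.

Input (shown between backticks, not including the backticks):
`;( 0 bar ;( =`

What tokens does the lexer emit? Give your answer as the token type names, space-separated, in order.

pos=0: emit SEMI ';'
pos=1: emit LPAREN '('
pos=3: emit NUM '0' (now at pos=4)
pos=5: emit ID 'bar' (now at pos=8)
pos=9: emit SEMI ';'
pos=10: emit LPAREN '('
pos=12: emit EQ '='
DONE. 7 tokens: [SEMI, LPAREN, NUM, ID, SEMI, LPAREN, EQ]

Answer: SEMI LPAREN NUM ID SEMI LPAREN EQ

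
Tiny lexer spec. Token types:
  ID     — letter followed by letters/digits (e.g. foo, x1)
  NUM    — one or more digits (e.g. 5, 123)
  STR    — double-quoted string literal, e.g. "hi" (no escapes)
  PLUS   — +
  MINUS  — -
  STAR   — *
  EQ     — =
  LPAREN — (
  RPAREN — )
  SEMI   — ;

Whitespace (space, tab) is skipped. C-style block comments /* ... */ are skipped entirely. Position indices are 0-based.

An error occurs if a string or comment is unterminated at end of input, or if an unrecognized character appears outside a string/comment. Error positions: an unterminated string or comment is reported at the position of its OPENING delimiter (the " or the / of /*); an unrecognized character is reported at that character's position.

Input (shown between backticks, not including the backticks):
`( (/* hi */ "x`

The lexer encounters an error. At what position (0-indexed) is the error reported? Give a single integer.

pos=0: emit LPAREN '('
pos=2: emit LPAREN '('
pos=3: enter COMMENT mode (saw '/*')
exit COMMENT mode (now at pos=11)
pos=12: enter STRING mode
pos=12: ERROR — unterminated string

Answer: 12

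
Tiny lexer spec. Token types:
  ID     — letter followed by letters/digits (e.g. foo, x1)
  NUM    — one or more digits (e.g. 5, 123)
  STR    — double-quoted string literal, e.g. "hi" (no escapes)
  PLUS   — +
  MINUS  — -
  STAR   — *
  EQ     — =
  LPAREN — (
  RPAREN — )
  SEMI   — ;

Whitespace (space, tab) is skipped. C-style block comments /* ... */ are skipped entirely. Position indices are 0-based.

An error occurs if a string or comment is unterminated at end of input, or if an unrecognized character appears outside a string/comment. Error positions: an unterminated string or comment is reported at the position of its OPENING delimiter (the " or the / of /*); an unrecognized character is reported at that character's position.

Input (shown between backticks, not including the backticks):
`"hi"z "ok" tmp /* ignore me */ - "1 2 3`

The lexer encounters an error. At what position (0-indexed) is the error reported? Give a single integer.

Answer: 33

Derivation:
pos=0: enter STRING mode
pos=0: emit STR "hi" (now at pos=4)
pos=4: emit ID 'z' (now at pos=5)
pos=6: enter STRING mode
pos=6: emit STR "ok" (now at pos=10)
pos=11: emit ID 'tmp' (now at pos=14)
pos=15: enter COMMENT mode (saw '/*')
exit COMMENT mode (now at pos=30)
pos=31: emit MINUS '-'
pos=33: enter STRING mode
pos=33: ERROR — unterminated string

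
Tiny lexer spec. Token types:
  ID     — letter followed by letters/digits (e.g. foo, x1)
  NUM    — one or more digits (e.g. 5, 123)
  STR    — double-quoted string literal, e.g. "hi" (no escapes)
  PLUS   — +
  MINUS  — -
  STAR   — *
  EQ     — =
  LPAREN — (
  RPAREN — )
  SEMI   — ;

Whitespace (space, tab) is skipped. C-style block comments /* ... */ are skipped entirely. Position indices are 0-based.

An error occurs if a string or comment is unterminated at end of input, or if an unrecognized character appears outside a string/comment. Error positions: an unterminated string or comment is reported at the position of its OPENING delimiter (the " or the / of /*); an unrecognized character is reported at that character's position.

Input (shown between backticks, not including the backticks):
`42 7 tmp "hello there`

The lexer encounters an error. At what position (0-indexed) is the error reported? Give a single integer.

Answer: 9

Derivation:
pos=0: emit NUM '42' (now at pos=2)
pos=3: emit NUM '7' (now at pos=4)
pos=5: emit ID 'tmp' (now at pos=8)
pos=9: enter STRING mode
pos=9: ERROR — unterminated string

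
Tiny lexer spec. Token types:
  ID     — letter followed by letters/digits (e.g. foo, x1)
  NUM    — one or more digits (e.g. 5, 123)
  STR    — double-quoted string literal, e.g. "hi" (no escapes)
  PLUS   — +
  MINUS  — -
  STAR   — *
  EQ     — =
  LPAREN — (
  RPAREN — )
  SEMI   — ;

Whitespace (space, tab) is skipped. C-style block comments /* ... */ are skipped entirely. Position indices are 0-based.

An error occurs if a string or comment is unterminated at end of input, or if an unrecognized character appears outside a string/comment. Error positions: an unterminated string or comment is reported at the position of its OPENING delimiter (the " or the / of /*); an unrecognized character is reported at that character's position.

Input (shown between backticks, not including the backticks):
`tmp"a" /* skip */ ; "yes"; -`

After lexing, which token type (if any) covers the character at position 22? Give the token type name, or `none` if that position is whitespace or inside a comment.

Answer: STR

Derivation:
pos=0: emit ID 'tmp' (now at pos=3)
pos=3: enter STRING mode
pos=3: emit STR "a" (now at pos=6)
pos=7: enter COMMENT mode (saw '/*')
exit COMMENT mode (now at pos=17)
pos=18: emit SEMI ';'
pos=20: enter STRING mode
pos=20: emit STR "yes" (now at pos=25)
pos=25: emit SEMI ';'
pos=27: emit MINUS '-'
DONE. 6 tokens: [ID, STR, SEMI, STR, SEMI, MINUS]
Position 22: char is 'e' -> STR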